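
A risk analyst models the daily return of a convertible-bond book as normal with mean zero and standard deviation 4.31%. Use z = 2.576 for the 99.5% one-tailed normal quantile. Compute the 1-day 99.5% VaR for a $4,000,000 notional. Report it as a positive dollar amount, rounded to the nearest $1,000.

VaR = z·σ = 2.576 × 4.31% = 11.103%.
On $4,000,000: 0.11103 × $4,000,000 = $444,120.

$444,000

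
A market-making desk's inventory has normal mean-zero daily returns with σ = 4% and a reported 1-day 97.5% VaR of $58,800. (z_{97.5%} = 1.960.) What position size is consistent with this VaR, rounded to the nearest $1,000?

$750,000

VaR as a fraction of value: z·σ = 1.960 × 4% = 7.84%.
Position = $58,800 / 0.0784 = $750,000.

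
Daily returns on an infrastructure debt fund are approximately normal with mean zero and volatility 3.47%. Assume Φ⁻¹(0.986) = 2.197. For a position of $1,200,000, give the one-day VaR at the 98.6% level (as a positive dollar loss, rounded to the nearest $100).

VaR = z·σ = 2.197 × 3.47% = 7.624%.
On $1,200,000: 0.07624 × $1,200,000 = $91,488.

$91,500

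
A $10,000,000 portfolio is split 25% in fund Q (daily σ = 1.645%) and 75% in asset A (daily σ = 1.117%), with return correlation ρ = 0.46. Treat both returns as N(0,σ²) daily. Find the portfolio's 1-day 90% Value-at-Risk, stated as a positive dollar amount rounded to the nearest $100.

σ_p² = 0.25²·1.645² + 0.75²·1.117² + 2·0.46·0.25·0.75·1.645·1.117 = 1.1879 (%²).
σ_p = √1.1879 = 1.090%.
At 90%, z = 1.282.
VaR = 1.282 × 1.090% = 1.397%; on $10,000,000 that is $139,700.

$139,700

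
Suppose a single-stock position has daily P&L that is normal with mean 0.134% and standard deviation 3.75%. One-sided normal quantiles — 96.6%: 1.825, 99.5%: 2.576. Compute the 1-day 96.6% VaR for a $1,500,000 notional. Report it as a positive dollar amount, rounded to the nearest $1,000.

$101,000

VaR = −μ + z·σ = −(0.134%) + 1.825 × 3.75% = 6.710%.
On $1,500,000: 0.06710 × $1,500,000 = $100,650.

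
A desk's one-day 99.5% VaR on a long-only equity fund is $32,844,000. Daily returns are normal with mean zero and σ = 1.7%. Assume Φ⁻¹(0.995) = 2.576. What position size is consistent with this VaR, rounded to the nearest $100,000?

VaR as a fraction of value: z·σ = 2.576 × 1.7% = 4.3792%.
Position = $32,844,000 / 0.043792 = $750,000,000.

$750,000,000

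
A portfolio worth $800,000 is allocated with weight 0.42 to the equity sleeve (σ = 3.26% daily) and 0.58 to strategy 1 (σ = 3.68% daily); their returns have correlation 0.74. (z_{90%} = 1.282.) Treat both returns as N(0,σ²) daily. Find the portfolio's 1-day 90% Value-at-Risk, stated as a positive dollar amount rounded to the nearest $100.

σ_p² = 0.42²·3.26² + 0.58²·3.68² + 2·0.74·0.42·0.58·3.26·3.68 = 10.7556 (%²).
σ_p = √10.7556 = 3.280%.
VaR = 1.282 × 3.280% = 4.205%; on $800,000 that is $33,640.

$33,600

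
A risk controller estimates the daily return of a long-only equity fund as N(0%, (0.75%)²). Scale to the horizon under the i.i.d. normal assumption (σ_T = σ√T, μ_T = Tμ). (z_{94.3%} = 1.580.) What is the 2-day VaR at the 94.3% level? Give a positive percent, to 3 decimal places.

σ_{2d} = 0.75% × √2 = 1.061%.
VaR = 1.580 × 1.061% = 1.676%.

1.676%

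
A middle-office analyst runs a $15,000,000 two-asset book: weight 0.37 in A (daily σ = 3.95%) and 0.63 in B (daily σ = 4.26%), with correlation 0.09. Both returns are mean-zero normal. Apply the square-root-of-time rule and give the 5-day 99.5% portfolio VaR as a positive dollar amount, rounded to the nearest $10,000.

σ_p = √(0.37²·3.95² + 0.63²·4.26² + 2·0.09·0.37·0.63·3.95·4.26) = 3.169%.
σ_{5d} = 3.169% × √5 = 7.086%.
z(99.5%) = 2.576.
VaR = 2.576 × 7.086% = 18.254%; on $15,000,000 that is $2,738,100.

$2,740,000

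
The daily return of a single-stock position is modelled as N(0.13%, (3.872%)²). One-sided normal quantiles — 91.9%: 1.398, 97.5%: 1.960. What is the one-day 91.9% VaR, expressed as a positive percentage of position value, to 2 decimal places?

5.28%

VaR = −μ + z·σ = −(0.13%) + 1.398 × 3.872% = 5.283%.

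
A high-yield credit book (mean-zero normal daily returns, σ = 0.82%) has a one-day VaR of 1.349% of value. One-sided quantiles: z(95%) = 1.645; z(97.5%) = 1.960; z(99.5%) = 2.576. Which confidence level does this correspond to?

95%

Implied z = VaR/σ = 1.349 / 0.82 = 1.645.
This matches z(95%) = 1.645.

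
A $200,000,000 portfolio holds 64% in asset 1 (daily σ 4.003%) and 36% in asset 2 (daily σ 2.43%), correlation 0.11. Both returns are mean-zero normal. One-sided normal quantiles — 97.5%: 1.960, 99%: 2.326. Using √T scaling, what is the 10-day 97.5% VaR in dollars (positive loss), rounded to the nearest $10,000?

σ_p = √(0.64²·4.003² + 0.36²·2.43² + 2·0.11·0.64·0.36·4.003·2.43) = 2.797%.
σ_{10d} = 2.797% × √10 = 8.845%.
VaR = 1.960 × 8.845% = 17.336%; on $200,000,000 that is $34,672,000.

$34,670,000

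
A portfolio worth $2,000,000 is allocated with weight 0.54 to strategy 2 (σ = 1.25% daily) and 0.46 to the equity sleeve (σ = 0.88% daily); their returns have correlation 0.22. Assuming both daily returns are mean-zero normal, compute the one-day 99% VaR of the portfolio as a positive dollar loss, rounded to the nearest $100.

$40,000

σ_p² = 0.54²·1.25² + 0.46²·0.88² + 2·0.22·0.54·0.46·1.25·0.88 = 0.7397 (%²).
σ_p = √0.7397 = 0.860%.
At 99%, z = 2.326.
VaR = 2.326 × 0.860% = 2.000%; on $2,000,000 that is $40,000.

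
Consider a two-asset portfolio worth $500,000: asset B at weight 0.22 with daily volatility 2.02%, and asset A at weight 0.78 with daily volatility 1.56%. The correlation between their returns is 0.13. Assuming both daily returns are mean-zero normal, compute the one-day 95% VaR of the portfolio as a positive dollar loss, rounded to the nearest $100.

σ_p² = 0.22²·2.02² + 0.78²·1.56² + 2·0.13·0.22·0.78·2.02·1.56 = 1.8187 (%²).
σ_p = √1.8187 = 1.349%.
At 95%, z = 1.645.
VaR = 1.645 × 1.349% = 2.219%; on $500,000 that is $11,095.

$11,100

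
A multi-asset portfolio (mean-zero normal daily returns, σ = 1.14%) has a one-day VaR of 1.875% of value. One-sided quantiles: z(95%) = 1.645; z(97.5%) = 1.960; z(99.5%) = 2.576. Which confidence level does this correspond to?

95%

Implied z = VaR/σ = 1.875 / 1.14 = 1.645.
This matches z(95%) = 1.645.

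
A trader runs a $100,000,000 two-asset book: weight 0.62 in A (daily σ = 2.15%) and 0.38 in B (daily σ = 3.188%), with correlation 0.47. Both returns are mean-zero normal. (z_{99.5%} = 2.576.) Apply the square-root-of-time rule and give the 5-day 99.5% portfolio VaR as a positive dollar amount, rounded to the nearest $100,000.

σ_p = √(0.62²·2.15² + 0.38²·3.188² + 2·0.47·0.62·0.38·2.15·3.188) = 2.182%.
σ_{5d} = 2.182% × √5 = 4.879%.
VaR = 2.576 × 4.879% = 12.568%; on $100,000,000 that is $12,568,000.

$12,600,000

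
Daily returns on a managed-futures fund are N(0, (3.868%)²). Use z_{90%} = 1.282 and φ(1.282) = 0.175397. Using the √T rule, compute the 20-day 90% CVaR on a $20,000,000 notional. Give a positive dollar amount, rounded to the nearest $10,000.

$6,070,000

σ_{20d} = 3.868% × √20 = 17.298%.
ES multiplier = φ(z)/(1−α) = 0.175397/0.1 = 1.754.
ES = 17.298% × 1.754 = 30.341%; on $20,000,000: $6,068,200.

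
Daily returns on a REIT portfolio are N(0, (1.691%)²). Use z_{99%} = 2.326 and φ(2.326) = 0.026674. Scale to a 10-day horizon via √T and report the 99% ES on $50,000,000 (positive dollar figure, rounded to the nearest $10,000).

σ_{10d} = 1.691% × √10 = 5.347%.
ES multiplier = φ(z)/(1−α) = 0.026674/0.01 = 2.667.
ES = 5.347% × 2.667 = 14.260%; on $50,000,000: $7,130,000.

$7,130,000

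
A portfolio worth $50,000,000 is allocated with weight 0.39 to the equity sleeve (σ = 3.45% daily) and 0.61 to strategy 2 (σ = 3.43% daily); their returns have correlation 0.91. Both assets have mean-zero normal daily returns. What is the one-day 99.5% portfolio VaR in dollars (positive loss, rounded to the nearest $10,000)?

$4,330,000

σ_p² = 0.39²·3.45² + 0.61²·3.43² + 2·0.91·0.39·0.61·3.45·3.43 = 11.3117 (%²).
σ_p = √11.3117 = 3.363%.
At 99.5%, z = 2.576.
VaR = 2.576 × 3.363% = 8.663%; on $50,000,000 that is $4,331,500.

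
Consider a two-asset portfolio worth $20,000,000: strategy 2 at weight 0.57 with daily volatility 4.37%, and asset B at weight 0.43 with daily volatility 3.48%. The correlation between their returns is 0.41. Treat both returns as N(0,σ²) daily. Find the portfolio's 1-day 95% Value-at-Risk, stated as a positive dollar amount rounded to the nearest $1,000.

σ_p² = 0.57²·4.37² + 0.43²·3.48² + 2·0.41·0.57·0.43·4.37·3.48 = 11.5002 (%²).
σ_p = √11.5002 = 3.391%.
At 95%, z = 1.645.
VaR = 1.645 × 3.391% = 5.578%; on $20,000,000 that is $1,115,600.

$1,116,000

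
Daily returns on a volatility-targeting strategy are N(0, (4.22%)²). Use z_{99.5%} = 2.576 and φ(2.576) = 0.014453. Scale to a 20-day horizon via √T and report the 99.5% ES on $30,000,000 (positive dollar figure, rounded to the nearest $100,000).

σ_{20d} = 4.22% × √20 = 18.872%.
ES multiplier = φ(z)/(1−α) = 0.014453/0.005 = 2.891.
ES = 18.872% × 2.891 = 54.559%; on $30,000,000: $16,367,700.

$16,400,000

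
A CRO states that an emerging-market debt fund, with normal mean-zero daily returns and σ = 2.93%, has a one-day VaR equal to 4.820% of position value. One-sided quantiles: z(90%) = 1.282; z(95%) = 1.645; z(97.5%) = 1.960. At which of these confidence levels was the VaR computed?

Implied z = VaR/σ = 4.820 / 2.93 = 1.645.
This matches z(95%) = 1.645.

95%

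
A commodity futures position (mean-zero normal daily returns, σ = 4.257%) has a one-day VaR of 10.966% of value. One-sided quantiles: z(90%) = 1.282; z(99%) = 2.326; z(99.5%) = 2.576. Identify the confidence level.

99.5%

Implied z = VaR/σ = 10.966 / 4.257 = 2.576.
This matches z(99.5%) = 2.576.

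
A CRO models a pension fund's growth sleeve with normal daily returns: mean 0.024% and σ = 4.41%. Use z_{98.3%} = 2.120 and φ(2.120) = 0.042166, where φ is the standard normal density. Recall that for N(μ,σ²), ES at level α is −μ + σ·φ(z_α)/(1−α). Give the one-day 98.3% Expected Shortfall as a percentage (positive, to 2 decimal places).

10.91%

Tail multiplier: φ(z)/(1−α) = 0.042166 / 0.017 = 2.480.
ES = −(0.024%) + 4.41% × 2.480 = 10.913%.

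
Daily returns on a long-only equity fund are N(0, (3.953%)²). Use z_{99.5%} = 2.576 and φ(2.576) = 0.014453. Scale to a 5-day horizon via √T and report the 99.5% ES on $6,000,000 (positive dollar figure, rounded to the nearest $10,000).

$1,530,000

σ_{5d} = 3.953% × √5 = 8.839%.
ES multiplier = φ(z)/(1−α) = 0.014453/0.005 = 2.891.
ES = 8.839% × 2.891 = 25.554%; on $6,000,000: $1,533,240.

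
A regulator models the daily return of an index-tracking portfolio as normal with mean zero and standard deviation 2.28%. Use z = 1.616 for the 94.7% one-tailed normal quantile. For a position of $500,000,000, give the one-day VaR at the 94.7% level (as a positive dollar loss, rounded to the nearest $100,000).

VaR = z·σ = 1.616 × 2.28% = 3.684%.
On $500,000,000: 0.03684 × $500,000,000 = $18,420,000.

$18,400,000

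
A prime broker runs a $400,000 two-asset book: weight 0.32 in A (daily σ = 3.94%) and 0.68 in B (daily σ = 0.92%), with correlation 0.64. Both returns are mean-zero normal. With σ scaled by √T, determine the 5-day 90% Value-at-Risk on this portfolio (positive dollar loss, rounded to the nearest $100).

σ_p = √(0.32²·3.94² + 0.68²·0.92² + 2·0.64·0.32·0.68·3.94·0.92) = 1.729%.
σ_{5d} = 1.729% × √5 = 3.866%.
z(90%) = 1.282.
VaR = 1.282 × 3.866% = 4.956%; on $400,000 that is $19,824.

$19,800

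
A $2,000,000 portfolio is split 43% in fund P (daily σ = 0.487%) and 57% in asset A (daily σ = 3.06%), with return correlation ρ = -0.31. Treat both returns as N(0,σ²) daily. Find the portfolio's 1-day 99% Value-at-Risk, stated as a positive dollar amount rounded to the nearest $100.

$78,700

σ_p² = 0.43²·0.487² + 0.57²·3.06² + 2·-0.31·0.43·0.57·0.487·3.06 = 2.8596 (%²).
σ_p = √2.8596 = 1.691%.
At 99%, z = 2.326.
VaR = 2.326 × 1.691% = 3.933%; on $2,000,000 that is $78,660.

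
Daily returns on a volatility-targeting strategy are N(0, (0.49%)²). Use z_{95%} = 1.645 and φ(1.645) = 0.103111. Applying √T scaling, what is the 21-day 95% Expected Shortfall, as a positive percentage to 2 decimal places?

4.63%

σ_{21d} = 0.49% × √21 = 2.245%.
ES multiplier = φ(z)/(1−α) = 0.103111/0.05 = 2.062.
ES = 2.245% × 2.062 = 4.629%.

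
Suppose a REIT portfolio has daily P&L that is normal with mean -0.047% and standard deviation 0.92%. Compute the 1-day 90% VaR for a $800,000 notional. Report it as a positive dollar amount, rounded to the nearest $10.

$9,810

At 90% one-sided, z = 1.282.
VaR = −μ + z·σ = −(-0.047%) + 1.282 × 0.92% = 1.226%.
On $800,000: 0.01226 × $800,000 = $9,808.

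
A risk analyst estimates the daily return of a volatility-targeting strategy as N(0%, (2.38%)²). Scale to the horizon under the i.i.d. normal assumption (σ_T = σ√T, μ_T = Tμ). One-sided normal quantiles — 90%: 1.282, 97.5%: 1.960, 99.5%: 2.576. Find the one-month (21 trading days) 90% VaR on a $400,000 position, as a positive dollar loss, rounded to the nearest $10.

$55,930

σ_{21d} = 2.38% × √21 = 10.907%.
VaR = 1.282 × 10.907% = 13.983%.
On $400,000: 0.13983 × $400,000 = $55,932.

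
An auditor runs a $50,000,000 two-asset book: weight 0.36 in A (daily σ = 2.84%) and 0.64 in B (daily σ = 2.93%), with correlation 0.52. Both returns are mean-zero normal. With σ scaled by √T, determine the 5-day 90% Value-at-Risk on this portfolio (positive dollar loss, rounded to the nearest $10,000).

$3,670,000

σ_p = √(0.36²·2.84² + 0.64²·2.93² + 2·0.52·0.36·0.64·2.84·2.93) = 2.560%.
σ_{5d} = 2.560% × √5 = 5.724%.
z(90%) = 1.282.
VaR = 1.282 × 5.724% = 7.338%; on $50,000,000 that is $3,669,000.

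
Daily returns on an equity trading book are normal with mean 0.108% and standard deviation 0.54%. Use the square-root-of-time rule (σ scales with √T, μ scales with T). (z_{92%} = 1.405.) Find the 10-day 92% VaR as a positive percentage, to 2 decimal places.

σ_{10d} = 0.54% × √10 = 1.708%; μ_{10d} = 10 × 0.108% = 1.080%.
VaR = −(1.080%) + 1.405 × 1.708% = 1.320%.

1.32%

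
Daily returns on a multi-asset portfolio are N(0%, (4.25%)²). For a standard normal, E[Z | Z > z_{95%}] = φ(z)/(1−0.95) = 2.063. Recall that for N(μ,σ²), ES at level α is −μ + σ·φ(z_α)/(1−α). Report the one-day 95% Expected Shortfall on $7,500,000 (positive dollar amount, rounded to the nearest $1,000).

$658,000

ES = 4.25% × 2.063 = 8.768%.
On $7,500,000: 0.08768 × $7,500,000 = $657,600.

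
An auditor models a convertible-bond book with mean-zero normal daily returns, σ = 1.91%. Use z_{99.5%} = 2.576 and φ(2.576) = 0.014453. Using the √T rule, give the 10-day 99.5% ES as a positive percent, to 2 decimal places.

σ_{10d} = 1.91% × √10 = 6.040%.
ES multiplier = φ(z)/(1−α) = 0.014453/0.005 = 2.891.
ES = 6.040% × 2.891 = 17.462%.

17.46%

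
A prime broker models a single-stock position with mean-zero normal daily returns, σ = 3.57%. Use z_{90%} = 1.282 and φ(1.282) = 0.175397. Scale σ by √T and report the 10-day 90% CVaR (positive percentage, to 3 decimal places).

19.801%

σ_{10d} = 3.57% × √10 = 11.289%.
ES multiplier = φ(z)/(1−α) = 0.175397/0.1 = 1.754.
ES = 11.289% × 1.754 = 19.801%.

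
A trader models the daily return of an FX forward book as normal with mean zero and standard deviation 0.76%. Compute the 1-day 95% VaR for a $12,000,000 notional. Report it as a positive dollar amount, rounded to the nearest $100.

$150,000

At 95% one-sided, z = 1.645.
VaR = z·σ = 1.645 × 0.76% = 1.250%.
On $12,000,000: 0.01250 × $12,000,000 = $150,000.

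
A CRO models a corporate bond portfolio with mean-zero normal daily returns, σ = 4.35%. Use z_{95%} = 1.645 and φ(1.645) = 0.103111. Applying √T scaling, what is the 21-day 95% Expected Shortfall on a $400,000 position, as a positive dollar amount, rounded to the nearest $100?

$164,400

σ_{21d} = 4.35% × √21 = 19.934%.
ES multiplier = φ(z)/(1−α) = 0.103111/0.05 = 2.062.
ES = 19.934% × 2.062 = 41.104%; on $400,000: $164,416.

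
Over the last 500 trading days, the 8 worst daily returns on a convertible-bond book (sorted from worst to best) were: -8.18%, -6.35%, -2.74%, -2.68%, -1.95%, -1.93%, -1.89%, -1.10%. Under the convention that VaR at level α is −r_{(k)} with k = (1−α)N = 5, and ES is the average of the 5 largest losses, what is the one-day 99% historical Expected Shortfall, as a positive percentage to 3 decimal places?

The 5 worst returns sum to -21.90%.
ES = −(-21.90%) / 5 = 4.38% ≈ 4.380%.

4.380%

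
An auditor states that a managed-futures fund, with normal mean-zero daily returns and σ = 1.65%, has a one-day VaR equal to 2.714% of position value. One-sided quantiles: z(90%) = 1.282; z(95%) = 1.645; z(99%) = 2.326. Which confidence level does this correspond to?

Implied z = VaR/σ = 2.714 / 1.65 = 1.645.
This matches z(95%) = 1.645.

95%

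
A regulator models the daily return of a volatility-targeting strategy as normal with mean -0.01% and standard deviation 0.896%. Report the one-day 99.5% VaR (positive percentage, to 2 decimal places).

At 99.5% one-sided, z = 2.576.
VaR = −μ + z·σ = −(-0.01%) + 2.576 × 0.896% = 2.318%.

2.32%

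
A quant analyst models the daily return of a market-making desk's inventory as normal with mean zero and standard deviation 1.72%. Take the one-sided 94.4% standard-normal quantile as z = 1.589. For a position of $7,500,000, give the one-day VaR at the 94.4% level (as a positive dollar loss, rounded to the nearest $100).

$205,000

VaR = z·σ = 1.589 × 1.72% = 2.733%.
On $7,500,000: 0.02733 × $7,500,000 = $204,975.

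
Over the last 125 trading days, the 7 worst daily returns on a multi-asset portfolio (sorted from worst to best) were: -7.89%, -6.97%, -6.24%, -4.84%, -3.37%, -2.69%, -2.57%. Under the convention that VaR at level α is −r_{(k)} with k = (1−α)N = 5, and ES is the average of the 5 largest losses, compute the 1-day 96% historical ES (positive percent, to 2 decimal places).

The 5 worst returns sum to -29.31%.
ES = −(-29.31%) / 5 = 5.862% ≈ 5.86%.

5.86%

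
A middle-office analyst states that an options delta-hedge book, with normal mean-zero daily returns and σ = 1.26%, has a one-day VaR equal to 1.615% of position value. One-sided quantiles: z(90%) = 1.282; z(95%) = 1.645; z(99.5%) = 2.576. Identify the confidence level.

90%

Implied z = VaR/σ = 1.615 / 1.26 = 1.282.
This matches z(90%) = 1.282.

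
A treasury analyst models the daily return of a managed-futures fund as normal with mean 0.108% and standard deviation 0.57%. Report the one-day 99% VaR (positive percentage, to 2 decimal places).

1.22%

At 99% one-sided, z = 2.326.
VaR = −μ + z·σ = −(0.108%) + 2.326 × 0.57% = 1.218%.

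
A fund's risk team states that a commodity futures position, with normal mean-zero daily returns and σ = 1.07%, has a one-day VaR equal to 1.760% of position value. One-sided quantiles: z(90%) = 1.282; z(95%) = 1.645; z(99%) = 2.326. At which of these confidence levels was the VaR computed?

Implied z = VaR/σ = 1.760 / 1.07 = 1.645.
This matches z(95%) = 1.645.

95%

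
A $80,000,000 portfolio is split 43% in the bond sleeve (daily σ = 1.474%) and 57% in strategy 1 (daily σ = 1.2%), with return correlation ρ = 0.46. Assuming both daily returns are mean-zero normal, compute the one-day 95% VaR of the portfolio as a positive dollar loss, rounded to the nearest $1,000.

σ_p² = 0.43²·1.474² + 0.57²·1.2² + 2·0.46·0.43·0.57·1.474·1.2 = 1.2684 (%²).
σ_p = √1.2684 = 1.126%.
At 95%, z = 1.645.
VaR = 1.645 × 1.126% = 1.852%; on $80,000,000 that is $1,481,600.

$1,482,000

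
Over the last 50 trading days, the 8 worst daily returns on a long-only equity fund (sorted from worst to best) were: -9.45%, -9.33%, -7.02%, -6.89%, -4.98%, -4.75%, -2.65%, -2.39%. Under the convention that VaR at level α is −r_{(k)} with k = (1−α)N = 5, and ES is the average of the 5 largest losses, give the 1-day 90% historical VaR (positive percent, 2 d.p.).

4.98%

k = 5; the 5th lowest return is -4.98%, so VaR = 4.98%.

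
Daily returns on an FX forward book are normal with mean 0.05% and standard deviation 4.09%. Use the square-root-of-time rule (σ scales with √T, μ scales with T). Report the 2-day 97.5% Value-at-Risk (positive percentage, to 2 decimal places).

At 97.5%, z = 1.960.
σ_{2d} = 4.09% × √2 = 5.784%; μ_{2d} = 2 × 0.05% = 0.100%.
VaR = −(0.100%) + 1.960 × 5.784% = 11.237%.

11.24%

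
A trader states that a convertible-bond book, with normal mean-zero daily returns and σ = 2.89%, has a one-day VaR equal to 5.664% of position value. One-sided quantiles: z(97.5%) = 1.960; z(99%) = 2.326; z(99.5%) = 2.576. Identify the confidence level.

97.5%

Implied z = VaR/σ = 5.664 / 2.89 = 1.960.
This matches z(97.5%) = 1.960.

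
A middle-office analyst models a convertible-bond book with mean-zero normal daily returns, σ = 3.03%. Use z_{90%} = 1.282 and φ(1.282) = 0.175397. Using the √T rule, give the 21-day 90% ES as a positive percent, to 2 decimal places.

σ_{21d} = 3.03% × √21 = 13.885%.
ES multiplier = φ(z)/(1−α) = 0.175397/0.1 = 1.754.
ES = 13.885% × 1.754 = 24.354%.

24.35%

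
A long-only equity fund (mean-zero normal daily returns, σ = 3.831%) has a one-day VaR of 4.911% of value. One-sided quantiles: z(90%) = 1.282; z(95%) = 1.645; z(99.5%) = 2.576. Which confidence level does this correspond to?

Implied z = VaR/σ = 4.911 / 3.831 = 1.282.
This matches z(90%) = 1.282.

90%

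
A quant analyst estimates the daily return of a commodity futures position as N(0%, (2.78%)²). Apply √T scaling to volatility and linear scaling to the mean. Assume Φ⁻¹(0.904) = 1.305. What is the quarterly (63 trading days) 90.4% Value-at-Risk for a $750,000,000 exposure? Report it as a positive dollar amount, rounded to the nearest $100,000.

$216,000,000

σ_{63d} = 2.78% × √63 = 22.066%.
VaR = 1.305 × 22.066% = 28.796%.
On $750,000,000: 0.28796 × $750,000,000 = $215,970,000.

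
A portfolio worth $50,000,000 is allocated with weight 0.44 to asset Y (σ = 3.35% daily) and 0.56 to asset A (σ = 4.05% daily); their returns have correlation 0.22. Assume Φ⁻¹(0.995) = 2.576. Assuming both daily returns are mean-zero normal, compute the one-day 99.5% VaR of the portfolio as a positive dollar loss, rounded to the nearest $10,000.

σ_p² = 0.44²·3.35² + 0.56²·4.05² + 2·0.22·0.44·0.56·3.35·4.05 = 8.7874 (%²).
σ_p = √8.7874 = 2.964%.
VaR = 2.576 × 2.964% = 7.635%; on $50,000,000 that is $3,817,500.

$3,820,000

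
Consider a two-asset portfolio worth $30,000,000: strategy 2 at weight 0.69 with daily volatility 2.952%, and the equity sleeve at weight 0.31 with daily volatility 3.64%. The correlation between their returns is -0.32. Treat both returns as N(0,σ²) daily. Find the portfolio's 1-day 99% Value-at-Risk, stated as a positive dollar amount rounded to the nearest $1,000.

σ_p² = 0.69²·2.952² + 0.31²·3.64² + 2·-0.32·0.69·0.31·2.952·3.64 = 3.9512 (%²).
σ_p = √3.9512 = 1.988%.
At 99%, z = 2.326.
VaR = 2.326 × 1.988% = 4.624%; on $30,000,000 that is $1,387,200.

$1,387,000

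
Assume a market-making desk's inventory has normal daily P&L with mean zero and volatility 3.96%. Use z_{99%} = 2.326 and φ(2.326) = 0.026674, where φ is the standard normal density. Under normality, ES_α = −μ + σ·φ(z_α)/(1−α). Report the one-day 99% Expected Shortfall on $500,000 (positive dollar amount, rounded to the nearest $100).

$52,800

Tail multiplier: φ(z)/(1−α) = 0.026674 / 0.01 = 2.667.
ES = 3.96% × 2.667 = 10.561%.
On $500,000: 0.10561 × $500,000 = $52,805.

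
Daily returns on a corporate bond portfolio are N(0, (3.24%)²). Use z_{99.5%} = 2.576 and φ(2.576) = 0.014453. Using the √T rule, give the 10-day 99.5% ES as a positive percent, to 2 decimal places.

29.62%

σ_{10d} = 3.24% × √10 = 10.246%.
ES multiplier = φ(z)/(1−α) = 0.014453/0.005 = 2.891.
ES = 10.246% × 2.891 = 29.621%.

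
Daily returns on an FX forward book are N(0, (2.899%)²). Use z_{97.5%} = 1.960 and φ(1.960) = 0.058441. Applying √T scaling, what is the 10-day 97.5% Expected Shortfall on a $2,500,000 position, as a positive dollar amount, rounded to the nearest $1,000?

σ_{10d} = 2.899% × √10 = 9.167%.
ES multiplier = φ(z)/(1−α) = 0.058441/0.025 = 2.338.
ES = 9.167% × 2.338 = 21.432%; on $2,500,000: $535,800.

$536,000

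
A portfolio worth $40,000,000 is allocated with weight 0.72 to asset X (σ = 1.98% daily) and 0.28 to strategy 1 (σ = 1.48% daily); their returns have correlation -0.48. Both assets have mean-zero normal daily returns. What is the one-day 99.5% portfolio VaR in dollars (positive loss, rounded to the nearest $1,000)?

$1,318,000

σ_p² = 0.72²·1.98² + 0.28²·1.48² + 2·-0.48·0.72·0.28·1.98·1.48 = 1.6369 (%²).
σ_p = √1.6369 = 1.279%.
At 99.5%, z = 2.576.
VaR = 2.576 × 1.279% = 3.295%; on $40,000,000 that is $1,318,000.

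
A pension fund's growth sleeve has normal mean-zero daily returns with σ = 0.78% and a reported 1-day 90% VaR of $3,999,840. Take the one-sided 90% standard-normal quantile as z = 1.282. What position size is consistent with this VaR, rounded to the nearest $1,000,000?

VaR as a fraction of value: z·σ = 1.282 × 0.78% = 0.99996%.
Position = $3,999,840 / 0.0099996 = $400,000,000.

$400,000,000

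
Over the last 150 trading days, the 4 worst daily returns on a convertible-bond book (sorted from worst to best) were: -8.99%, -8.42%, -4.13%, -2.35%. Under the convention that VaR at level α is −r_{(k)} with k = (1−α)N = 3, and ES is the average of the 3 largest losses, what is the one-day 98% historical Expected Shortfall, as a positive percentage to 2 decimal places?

7.18%

The 3 worst returns sum to -21.54%.
ES = −(-21.54%) / 3 = 7.18%.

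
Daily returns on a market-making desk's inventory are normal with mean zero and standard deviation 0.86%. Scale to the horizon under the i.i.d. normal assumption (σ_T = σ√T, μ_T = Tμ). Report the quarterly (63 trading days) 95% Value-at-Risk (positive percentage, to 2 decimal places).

11.23%

At 95%, z = 1.645.
σ_{63d} = 0.86% × √63 = 6.826%.
VaR = 1.645 × 6.826% = 11.229%.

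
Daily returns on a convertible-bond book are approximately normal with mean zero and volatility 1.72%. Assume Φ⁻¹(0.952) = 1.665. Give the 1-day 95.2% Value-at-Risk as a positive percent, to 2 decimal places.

2.86%

VaR = z·σ = 1.665 × 1.72% = 2.864%.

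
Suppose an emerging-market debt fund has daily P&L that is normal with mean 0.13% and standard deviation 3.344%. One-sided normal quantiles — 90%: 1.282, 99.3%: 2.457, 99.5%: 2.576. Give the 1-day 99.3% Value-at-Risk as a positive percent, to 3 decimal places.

VaR = −μ + z·σ = −(0.13%) + 2.457 × 3.344% = 8.086%.

8.086%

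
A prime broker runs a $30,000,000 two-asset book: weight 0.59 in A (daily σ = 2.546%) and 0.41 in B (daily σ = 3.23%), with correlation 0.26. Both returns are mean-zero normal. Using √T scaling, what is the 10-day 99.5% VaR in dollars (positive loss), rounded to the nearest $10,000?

$5,490,000

σ_p = √(0.59²·2.546² + 0.41²·3.23² + 2·0.26·0.59·0.41·2.546·3.23) = 2.246%.
σ_{10d} = 2.246% × √10 = 7.102%.
z(99.5%) = 2.576.
VaR = 2.576 × 7.102% = 18.295%; on $30,000,000 that is $5,488,500.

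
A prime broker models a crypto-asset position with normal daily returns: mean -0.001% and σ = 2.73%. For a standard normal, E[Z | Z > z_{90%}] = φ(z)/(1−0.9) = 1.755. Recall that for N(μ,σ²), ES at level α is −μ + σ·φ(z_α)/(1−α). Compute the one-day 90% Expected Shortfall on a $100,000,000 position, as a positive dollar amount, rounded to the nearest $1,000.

$4,792,000

ES = −(-0.001%) + 2.73% × 1.755 = 4.792%.
On $100,000,000: 0.04792 × $100,000,000 = $4,792,000.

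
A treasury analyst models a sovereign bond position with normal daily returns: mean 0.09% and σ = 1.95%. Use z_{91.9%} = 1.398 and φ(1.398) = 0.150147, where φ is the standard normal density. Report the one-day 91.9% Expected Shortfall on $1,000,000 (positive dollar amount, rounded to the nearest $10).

$35,250

Tail multiplier: φ(z)/(1−α) = 0.150147 / 0.081 = 1.854.
ES = −(0.09%) + 1.95% × 1.854 = 3.525%.
On $1,000,000: 0.03525 × $1,000,000 = $35,250.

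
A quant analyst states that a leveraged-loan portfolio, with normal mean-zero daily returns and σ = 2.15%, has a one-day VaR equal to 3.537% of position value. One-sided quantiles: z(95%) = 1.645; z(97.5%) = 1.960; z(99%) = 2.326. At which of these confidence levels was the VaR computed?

Implied z = VaR/σ = 3.537 / 2.15 = 1.645.
This matches z(95%) = 1.645.

95%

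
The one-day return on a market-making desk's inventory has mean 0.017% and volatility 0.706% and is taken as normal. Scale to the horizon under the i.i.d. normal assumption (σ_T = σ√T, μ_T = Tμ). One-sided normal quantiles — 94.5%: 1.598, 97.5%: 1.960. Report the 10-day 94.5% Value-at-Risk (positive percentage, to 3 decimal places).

σ_{10d} = 0.706% × √10 = 2.233%; μ_{10d} = 10 × 0.017% = 0.170%.
VaR = −(0.170%) + 1.598 × 2.233% = 3.398%.

3.398%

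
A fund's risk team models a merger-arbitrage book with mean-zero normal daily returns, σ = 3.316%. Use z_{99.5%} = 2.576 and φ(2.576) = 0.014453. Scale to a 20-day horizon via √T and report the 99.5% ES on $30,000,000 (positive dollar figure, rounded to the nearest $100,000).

$12,900,000

σ_{20d} = 3.316% × √20 = 14.830%.
ES multiplier = φ(z)/(1−α) = 0.014453/0.005 = 2.891.
ES = 14.830% × 2.891 = 42.874%; on $30,000,000: $12,862,200.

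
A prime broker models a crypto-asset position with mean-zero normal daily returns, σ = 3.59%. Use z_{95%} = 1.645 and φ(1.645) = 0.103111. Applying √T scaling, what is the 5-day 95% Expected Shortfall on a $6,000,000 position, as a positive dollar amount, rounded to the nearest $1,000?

σ_{5d} = 3.59% × √5 = 8.027%.
ES multiplier = φ(z)/(1−α) = 0.103111/0.05 = 2.062.
ES = 8.027% × 2.062 = 16.552%; on $6,000,000: $993,120.

$993,000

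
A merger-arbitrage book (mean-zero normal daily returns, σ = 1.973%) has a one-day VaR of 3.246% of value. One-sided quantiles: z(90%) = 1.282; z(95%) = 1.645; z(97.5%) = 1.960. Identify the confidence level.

Implied z = VaR/σ = 3.246 / 1.973 = 1.645.
This matches z(95%) = 1.645.

95%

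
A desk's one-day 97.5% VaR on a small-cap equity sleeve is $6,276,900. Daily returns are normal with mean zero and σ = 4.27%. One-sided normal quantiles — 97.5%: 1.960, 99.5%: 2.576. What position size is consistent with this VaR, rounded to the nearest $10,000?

VaR as a fraction of value: z·σ = 1.960 × 4.27% = 8.3692%.
Position = $6,276,900 / 0.083692 = $75,000,000.

$75,000,000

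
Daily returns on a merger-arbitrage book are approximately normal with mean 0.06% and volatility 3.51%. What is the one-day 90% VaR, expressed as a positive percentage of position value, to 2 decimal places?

At 90% one-sided, z = 1.282.
VaR = −μ + z·σ = −(0.06%) + 1.282 × 3.51% = 4.440%.

4.44%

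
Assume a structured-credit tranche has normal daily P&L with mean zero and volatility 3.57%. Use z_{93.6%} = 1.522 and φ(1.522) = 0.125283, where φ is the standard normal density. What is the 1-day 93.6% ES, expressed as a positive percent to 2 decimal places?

6.99%

Tail multiplier: φ(z)/(1−α) = 0.125283 / 0.064 = 1.958.
ES = 3.57% × 1.958 = 6.990%.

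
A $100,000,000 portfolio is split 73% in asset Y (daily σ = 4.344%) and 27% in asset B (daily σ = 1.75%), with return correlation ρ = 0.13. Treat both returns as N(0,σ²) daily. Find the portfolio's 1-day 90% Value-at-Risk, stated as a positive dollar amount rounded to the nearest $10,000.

$4,190,000

σ_p² = 0.73²·4.344² + 0.27²·1.75² + 2·0.13·0.73·0.27·4.344·1.75 = 10.6688 (%²).
σ_p = √10.6688 = 3.266%.
At 90%, z = 1.282.
VaR = 1.282 × 3.266% = 4.187%; on $100,000,000 that is $4,187,000.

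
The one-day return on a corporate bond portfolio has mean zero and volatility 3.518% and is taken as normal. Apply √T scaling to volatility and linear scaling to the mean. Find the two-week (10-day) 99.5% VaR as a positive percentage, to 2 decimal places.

28.66%

At 99.5%, z = 2.576.
σ_{10d} = 3.518% × √10 = 11.125%.
VaR = 2.576 × 11.125% = 28.658%.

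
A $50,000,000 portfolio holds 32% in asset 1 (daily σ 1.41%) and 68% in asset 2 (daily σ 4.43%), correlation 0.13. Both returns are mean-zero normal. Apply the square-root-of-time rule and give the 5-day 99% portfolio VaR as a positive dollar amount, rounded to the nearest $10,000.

σ_p = √(0.32²·1.41² + 0.68²·4.43² + 2·0.13·0.32·0.68·1.41·4.43) = 3.103%.
σ_{5d} = 3.103% × √5 = 6.939%.
z(99%) = 2.326.
VaR = 2.326 × 6.939% = 16.140%; on $50,000,000 that is $8,070,000.

$8,070,000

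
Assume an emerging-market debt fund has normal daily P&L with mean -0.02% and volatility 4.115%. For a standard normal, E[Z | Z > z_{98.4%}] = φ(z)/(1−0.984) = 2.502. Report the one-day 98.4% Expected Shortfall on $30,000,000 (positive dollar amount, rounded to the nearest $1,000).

$3,095,000

ES = −(-0.02%) + 4.115% × 2.502 = 10.316%.
On $30,000,000: 0.10316 × $30,000,000 = $3,094,800.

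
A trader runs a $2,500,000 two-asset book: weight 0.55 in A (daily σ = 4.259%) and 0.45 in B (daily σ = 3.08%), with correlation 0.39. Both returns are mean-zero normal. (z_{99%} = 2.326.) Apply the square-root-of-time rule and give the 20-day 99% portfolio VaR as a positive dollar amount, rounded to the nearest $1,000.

$820,000

σ_p = √(0.55²·4.259² + 0.45²·3.08² + 2·0.39·0.55·0.45·4.259·3.08) = 3.153%.
σ_{20d} = 3.153% × √20 = 14.101%.
VaR = 2.326 × 14.101% = 32.799%; on $2,500,000 that is $819,975.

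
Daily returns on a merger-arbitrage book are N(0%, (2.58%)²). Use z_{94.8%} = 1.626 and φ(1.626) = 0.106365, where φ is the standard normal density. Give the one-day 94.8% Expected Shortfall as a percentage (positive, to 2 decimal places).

5.28%

Tail multiplier: φ(z)/(1−α) = 0.106365 / 0.052 = 2.045.
ES = 2.58% × 2.045 = 5.276%.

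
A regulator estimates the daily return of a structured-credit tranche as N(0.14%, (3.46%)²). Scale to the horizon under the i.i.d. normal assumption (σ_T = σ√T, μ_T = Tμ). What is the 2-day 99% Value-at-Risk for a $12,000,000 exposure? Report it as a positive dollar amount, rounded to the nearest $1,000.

At 99%, z = 2.326.
σ_{2d} = 3.46% × √2 = 4.893%; μ_{2d} = 2 × 0.14% = 0.280%.
VaR = −(0.280%) + 2.326 × 4.893% = 11.101%.
On $12,000,000: 0.11101 × $12,000,000 = $1,332,120.

$1,332,000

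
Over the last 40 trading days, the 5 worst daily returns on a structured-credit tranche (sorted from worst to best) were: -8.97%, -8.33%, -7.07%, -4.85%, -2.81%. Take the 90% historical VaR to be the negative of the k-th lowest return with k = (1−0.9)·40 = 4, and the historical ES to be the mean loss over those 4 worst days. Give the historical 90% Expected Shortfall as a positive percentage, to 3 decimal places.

7.305%

The 4 worst returns sum to -29.22%.
ES = −(-29.22%) / 4 = 7.305%.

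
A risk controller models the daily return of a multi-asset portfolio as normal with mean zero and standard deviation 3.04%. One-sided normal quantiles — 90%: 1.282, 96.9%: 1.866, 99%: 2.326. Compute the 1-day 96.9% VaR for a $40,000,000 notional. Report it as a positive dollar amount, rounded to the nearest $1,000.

VaR = z·σ = 1.866 × 3.04% = 5.673%.
On $40,000,000: 0.05673 × $40,000,000 = $2,269,200.

$2,269,000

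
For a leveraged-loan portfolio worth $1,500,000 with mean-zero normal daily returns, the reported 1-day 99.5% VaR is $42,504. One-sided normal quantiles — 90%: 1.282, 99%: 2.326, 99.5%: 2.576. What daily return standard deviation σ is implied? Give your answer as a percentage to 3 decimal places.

1.100%

VaR as a fraction: $42,504 / $1,500,000 = 2.834%.
σ = VaR / z = 2.834% / 2.576 = 1.100%.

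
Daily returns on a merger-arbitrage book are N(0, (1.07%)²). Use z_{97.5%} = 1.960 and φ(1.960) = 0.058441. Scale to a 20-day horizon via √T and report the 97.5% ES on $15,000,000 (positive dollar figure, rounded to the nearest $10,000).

σ_{20d} = 1.07% × √20 = 4.785%.
ES multiplier = φ(z)/(1−α) = 0.058441/0.025 = 2.338.
ES = 4.785% × 2.338 = 11.187%; on $15,000,000: $1,678,050.

$1,680,000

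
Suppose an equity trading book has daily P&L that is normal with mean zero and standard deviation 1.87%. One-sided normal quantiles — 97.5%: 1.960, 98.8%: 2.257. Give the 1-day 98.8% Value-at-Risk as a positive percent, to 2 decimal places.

VaR = z·σ = 2.257 × 1.87% = 4.221%.

4.22%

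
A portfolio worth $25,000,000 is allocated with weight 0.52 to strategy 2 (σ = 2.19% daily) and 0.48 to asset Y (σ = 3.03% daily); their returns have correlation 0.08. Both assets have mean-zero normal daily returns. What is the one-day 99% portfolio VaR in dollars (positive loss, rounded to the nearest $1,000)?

σ_p² = 0.52²·2.19² + 0.48²·3.03² + 2·0.08·0.52·0.48·2.19·3.03 = 3.6771 (%²).
σ_p = √3.6771 = 1.918%.
At 99%, z = 2.326.
VaR = 2.326 × 1.918% = 4.461%; on $25,000,000 that is $1,115,250.

$1,115,000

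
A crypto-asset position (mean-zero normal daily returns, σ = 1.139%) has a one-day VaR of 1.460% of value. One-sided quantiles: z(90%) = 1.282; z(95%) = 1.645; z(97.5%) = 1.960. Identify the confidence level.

90%

Implied z = VaR/σ = 1.460 / 1.139 = 1.282.
This matches z(90%) = 1.282.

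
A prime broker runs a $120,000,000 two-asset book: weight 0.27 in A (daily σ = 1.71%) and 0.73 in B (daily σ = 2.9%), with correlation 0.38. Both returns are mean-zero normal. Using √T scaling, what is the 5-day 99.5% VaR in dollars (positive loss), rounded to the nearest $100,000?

$16,100,000

σ_p = √(0.27²·1.71² + 0.73²·2.9² + 2·0.38·0.27·0.73·1.71·2.9) = 2.332%.
σ_{5d} = 2.332% × √5 = 5.215%.
z(99.5%) = 2.576.
VaR = 2.576 × 5.215% = 13.434%; on $120,000,000 that is $16,120,800.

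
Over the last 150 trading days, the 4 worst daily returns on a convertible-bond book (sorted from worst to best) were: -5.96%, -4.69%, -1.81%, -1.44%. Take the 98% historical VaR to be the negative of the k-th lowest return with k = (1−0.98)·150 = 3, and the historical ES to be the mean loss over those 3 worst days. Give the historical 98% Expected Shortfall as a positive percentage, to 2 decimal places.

4.15%

The 3 worst returns sum to -12.46%.
ES = −(-12.46%) / 3 = 4.1533…% ≈ 4.15%.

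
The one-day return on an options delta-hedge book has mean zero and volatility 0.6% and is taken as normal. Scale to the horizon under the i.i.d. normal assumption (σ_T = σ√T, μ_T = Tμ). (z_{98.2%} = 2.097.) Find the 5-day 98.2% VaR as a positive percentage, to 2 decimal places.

σ_{5d} = 0.6% × √5 = 1.342%.
VaR = 2.097 × 1.342% = 2.814%.

2.81%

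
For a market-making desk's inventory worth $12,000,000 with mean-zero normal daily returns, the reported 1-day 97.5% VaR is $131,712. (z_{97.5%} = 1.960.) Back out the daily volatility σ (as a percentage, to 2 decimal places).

0.56%

VaR as a fraction: $131,712 / $12,000,000 = 1.098%.
σ = VaR / z = 1.098% / 1.960 = 0.560%.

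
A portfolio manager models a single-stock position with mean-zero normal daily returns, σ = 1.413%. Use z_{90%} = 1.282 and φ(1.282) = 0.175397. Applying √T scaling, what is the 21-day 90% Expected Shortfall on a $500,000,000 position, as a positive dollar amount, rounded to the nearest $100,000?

σ_{21d} = 1.413% × √21 = 6.475%.
ES multiplier = φ(z)/(1−α) = 0.175397/0.1 = 1.754.
ES = 6.475% × 1.754 = 11.357%; on $500,000,000: $56,785,000.

$56,800,000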